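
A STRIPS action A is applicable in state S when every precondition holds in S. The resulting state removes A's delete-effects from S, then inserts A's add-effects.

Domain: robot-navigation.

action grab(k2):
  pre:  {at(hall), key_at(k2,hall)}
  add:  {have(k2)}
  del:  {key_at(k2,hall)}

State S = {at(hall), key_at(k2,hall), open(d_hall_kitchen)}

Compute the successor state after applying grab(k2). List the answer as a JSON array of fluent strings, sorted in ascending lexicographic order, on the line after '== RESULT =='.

Progress:
  pre ⊆ S: {at(hall), key_at(k2,hall)} ⊆ S  — applicable
  S \ del = {at(hall), open(d_hall_kitchen)}
  ∪ add   = {at(hall), have(k2), open(d_hall_kitchen)}

== RESULT ==
["at(hall)", "have(k2)", "open(d_hall_kitchen)"]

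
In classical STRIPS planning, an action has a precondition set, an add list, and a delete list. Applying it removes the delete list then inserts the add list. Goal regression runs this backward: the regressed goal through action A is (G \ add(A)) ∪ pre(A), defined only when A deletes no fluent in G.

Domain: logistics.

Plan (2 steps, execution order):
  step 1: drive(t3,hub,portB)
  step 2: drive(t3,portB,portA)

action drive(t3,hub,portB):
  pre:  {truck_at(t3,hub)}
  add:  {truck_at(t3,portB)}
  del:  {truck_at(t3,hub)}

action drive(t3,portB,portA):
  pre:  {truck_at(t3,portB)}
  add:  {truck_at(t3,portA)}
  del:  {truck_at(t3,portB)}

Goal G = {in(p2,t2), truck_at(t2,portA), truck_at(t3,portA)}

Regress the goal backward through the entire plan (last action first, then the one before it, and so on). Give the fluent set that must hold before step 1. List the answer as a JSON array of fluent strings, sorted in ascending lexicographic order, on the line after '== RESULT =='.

Work backward from the goal:
  through step 2 (drive(t3,portB,portA)): drop {truck_at(t3,portA)}, keep {in(p2,t2), truck_at(t2,portA)}, require {truck_at(t3,portB)}
    → {in(p2,t2), truck_at(t2,portA), truck_at(t3,portB)}
  through step 1 (drive(t3,hub,portB)): drop {truck_at(t3,portB)}, keep {in(p2,t2), truck_at(t2,portA)}, require {truck_at(t3,hub)}
    → {in(p2,t2), truck_at(t2,portA), truck_at(t3,hub)}

== RESULT ==
["in(p2,t2)", "truck_at(t2,portA)", "truck_at(t3,hub)"]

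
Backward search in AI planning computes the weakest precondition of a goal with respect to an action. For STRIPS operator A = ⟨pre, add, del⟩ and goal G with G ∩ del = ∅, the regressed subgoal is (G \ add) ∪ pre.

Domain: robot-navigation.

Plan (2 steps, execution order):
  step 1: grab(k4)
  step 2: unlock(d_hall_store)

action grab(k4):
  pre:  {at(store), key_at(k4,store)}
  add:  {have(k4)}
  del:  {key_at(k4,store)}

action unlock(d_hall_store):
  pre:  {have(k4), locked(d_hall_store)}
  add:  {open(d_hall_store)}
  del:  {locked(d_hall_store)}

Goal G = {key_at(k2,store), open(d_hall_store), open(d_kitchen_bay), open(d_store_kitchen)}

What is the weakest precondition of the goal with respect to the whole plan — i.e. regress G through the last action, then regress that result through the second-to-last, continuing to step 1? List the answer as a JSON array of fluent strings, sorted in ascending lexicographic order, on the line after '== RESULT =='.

Regress step by step:
  through step 2 (unlock(d_hall_store)): drop {open(d_hall_store)}, keep {key_at(k2,store), open(d_kitchen_bay), open(d_store_kitchen)}, require {have(k4), locked(d_hall_store)}
    → {have(k4), key_at(k2,store), locked(d_hall_store), open(d_kitchen_bay), open(d_store_kitchen)}
  through step 1 (grab(k4)): drop {have(k4)}, keep {key_at(k2,store), locked(d_hall_store), open(d_kitchen_bay), open(d_store_kitchen)}, require {at(store), key_at(k4,store)}
    → {at(store), key_at(k2,store), key_at(k4,store), locked(d_hall_store), open(d_kitchen_bay), open(d_store_kitchen)}

== RESULT ==
["at(store)", "key_at(k2,store)", "key_at(k4,store)", "locked(d_hall_store)", "open(d_kitchen_bay)", "open(d_store_kitchen)"]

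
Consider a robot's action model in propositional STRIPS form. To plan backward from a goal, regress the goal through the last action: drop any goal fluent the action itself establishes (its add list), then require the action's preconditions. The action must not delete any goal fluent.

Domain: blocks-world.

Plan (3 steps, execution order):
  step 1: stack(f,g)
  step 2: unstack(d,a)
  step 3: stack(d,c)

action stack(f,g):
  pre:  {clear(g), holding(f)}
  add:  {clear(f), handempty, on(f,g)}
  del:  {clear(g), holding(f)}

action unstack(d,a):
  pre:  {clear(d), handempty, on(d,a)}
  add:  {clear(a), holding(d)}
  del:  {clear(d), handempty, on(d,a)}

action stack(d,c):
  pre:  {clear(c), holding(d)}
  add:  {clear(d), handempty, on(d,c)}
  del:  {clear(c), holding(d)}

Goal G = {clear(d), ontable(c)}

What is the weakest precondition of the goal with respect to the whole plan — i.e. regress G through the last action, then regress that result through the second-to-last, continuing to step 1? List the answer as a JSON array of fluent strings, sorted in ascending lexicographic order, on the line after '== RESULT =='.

Work backward from the goal:
  through step 3 (stack(d,c)): drop {clear(d)}, keep {ontable(c)}, require {clear(c), holding(d)}
    → {clear(c), holding(d), ontable(c)}
  through step 2 (unstack(d,a)): drop {holding(d)}, keep {clear(c), ontable(c)}, require {clear(d), handempty, on(d,a)}
    → {clear(c), clear(d), handempty, on(d,a), ontable(c)}
  through step 1 (stack(f,g)): drop {handempty}, keep {clear(c), clear(d), on(d,a), ontable(c)}, require {clear(g), holding(f)}
    → {clear(c), clear(d), clear(g), holding(f), on(d,a), ontable(c)}

== RESULT ==
["clear(c)", "clear(d)", "clear(g)", "holding(f)", "on(d,a)", "ontable(c)"]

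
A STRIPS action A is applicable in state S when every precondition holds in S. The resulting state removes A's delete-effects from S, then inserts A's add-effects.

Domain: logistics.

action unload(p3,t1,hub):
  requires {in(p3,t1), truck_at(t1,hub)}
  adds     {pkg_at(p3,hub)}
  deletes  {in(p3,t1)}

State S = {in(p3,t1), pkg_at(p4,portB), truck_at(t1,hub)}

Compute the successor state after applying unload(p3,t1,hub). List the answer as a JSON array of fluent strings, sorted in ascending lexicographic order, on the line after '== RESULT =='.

Progress:
  pre ⊆ S: {in(p3,t1), truck_at(t1,hub)} ⊆ S  — applicable
  S \ del = {pkg_at(p4,portB), truck_at(t1,hub)}
  ∪ add   = {pkg_at(p3,hub), pkg_at(p4,portB), truck_at(t1,hub)}

== RESULT ==
["pkg_at(p3,hub)", "pkg_at(p4,portB)", "truck_at(t1,hub)"]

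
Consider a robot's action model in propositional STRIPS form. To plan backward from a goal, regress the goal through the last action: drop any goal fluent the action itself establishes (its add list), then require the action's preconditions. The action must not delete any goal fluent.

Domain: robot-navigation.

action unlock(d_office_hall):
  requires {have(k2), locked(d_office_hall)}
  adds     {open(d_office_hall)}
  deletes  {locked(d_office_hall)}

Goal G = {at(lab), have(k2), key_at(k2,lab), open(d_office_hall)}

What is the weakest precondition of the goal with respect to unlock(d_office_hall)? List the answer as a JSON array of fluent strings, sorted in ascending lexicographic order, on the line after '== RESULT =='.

Compute (G \ add) ∪ pre:
  G ∩ del = {}  (empty — regression defined)
  G \ add = {at(lab), have(k2), key_at(k2,lab), open(d_office_hall)} \ {open(d_office_hall)} = {at(lab), have(k2), key_at(k2,lab)}
  ∪ pre   = {at(lab), have(k2), key_at(k2,lab)} ∪ {have(k2), locked(d_office_hall)}
          = {at(lab), have(k2), key_at(k2,lab), locked(d_office_hall)}

== RESULT ==
["at(lab)", "have(k2)", "key_at(k2,lab)", "locked(d_office_hall)"]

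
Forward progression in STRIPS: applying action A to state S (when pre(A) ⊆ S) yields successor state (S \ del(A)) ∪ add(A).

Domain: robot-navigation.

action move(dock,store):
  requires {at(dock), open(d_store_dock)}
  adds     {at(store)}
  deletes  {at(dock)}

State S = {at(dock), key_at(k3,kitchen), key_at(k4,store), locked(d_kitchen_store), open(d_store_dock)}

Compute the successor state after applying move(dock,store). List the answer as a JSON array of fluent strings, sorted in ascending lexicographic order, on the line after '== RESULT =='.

Progress:
  pre ⊆ S: {at(dock), open(d_store_dock)} ⊆ S  — applicable
  S \ del = {key_at(k3,kitchen), key_at(k4,store), locked(d_kitchen_store), open(d_store_dock)}
  ∪ add   = {at(store), key_at(k3,kitchen), key_at(k4,store), locked(d_kitchen_store), open(d_store_dock)}

== RESULT ==
["at(store)", "key_at(k3,kitchen)", "key_at(k4,store)", "locked(d_kitchen_store)", "open(d_store_dock)"]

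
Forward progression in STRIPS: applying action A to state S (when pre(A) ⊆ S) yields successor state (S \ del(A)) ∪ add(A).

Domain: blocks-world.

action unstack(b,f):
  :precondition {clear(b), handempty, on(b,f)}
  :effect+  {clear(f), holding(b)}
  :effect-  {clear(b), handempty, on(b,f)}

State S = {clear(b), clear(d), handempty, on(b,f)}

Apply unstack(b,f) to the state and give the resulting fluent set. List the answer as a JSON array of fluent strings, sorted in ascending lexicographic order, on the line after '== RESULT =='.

Progress:
  pre ⊆ S: {clear(b), handempty, on(b,f)} ⊆ S  — applicable
  S \ del = {clear(d)}
  ∪ add   = {clear(d), clear(f), holding(b)}

== RESULT ==
["clear(d)", "clear(f)", "holding(b)"]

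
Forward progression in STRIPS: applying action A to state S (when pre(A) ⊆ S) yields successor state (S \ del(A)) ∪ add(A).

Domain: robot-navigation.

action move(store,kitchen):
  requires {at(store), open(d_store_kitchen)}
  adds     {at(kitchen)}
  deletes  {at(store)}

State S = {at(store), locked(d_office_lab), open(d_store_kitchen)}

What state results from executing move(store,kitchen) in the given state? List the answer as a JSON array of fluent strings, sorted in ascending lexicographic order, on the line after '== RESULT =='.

Compute (S \ del) ∪ add:
  pre ⊆ S: {at(store), open(d_store_kitchen)} ⊆ S  — applicable
  S \ del = {locked(d_office_lab), open(d_store_kitchen)}
  ∪ add   = {at(kitchen), locked(d_office_lab), open(d_store_kitchen)}

== RESULT ==
["at(kitchen)", "locked(d_office_lab)", "open(d_store_kitchen)"]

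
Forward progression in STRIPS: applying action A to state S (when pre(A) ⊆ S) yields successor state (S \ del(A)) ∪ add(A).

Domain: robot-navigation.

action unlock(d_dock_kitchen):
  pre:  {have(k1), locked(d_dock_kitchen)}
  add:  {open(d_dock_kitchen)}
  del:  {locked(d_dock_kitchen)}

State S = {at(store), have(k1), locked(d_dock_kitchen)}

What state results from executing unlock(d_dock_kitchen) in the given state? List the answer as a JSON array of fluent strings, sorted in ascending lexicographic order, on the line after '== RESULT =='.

Compute (S \ del) ∪ add:
  pre ⊆ S: {have(k1), locked(d_dock_kitchen)} ⊆ S  — applicable
  S \ del = {at(store), have(k1)}
  ∪ add   = {at(store), have(k1), open(d_dock_kitchen)}

== RESULT ==
["at(store)", "have(k1)", "open(d_dock_kitchen)"]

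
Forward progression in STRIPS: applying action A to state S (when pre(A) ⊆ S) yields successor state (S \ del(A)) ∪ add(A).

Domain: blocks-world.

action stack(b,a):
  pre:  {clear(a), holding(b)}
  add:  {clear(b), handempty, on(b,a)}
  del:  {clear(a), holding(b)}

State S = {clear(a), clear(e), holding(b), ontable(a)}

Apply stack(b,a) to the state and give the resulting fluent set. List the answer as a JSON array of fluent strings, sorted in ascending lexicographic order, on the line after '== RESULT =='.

Compute (S \ del) ∪ add:
  pre ⊆ S: {clear(a), holding(b)} ⊆ S  — applicable
  S \ del = {clear(e), ontable(a)}
  ∪ add   = {clear(b), clear(e), handempty, on(b,a), ontable(a)}

== RESULT ==
["clear(b)", "clear(e)", "handempty", "on(b,a)", "ontable(a)"]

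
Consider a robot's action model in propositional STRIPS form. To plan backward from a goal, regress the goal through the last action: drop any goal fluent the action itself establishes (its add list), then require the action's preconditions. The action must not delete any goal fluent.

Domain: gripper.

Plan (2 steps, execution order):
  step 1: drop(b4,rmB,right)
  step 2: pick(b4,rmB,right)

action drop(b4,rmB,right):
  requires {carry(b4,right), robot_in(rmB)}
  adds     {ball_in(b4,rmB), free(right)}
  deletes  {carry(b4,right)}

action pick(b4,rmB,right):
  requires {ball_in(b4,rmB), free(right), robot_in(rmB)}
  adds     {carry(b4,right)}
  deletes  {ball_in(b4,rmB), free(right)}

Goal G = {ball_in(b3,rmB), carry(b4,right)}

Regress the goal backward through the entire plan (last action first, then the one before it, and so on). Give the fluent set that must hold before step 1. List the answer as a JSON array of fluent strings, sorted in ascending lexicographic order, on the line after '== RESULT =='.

Work backward from the goal:
  through step 2 (pick(b4,rmB,right)): drop {carry(b4,right)}, keep {ball_in(b3,rmB)}, require {ball_in(b4,rmB), free(right), robot_in(rmB)}
    → {ball_in(b3,rmB), ball_in(b4,rmB), free(right), robot_in(rmB)}
  through step 1 (drop(b4,rmB,right)): drop {ball_in(b4,rmB), free(right)}, keep {ball_in(b3,rmB), robot_in(rmB)}, require {carry(b4,right), robot_in(rmB)}
    → {ball_in(b3,rmB), carry(b4,right), robot_in(rmB)}

== RESULT ==
["ball_in(b3,rmB)", "carry(b4,right)", "robot_in(rmB)"]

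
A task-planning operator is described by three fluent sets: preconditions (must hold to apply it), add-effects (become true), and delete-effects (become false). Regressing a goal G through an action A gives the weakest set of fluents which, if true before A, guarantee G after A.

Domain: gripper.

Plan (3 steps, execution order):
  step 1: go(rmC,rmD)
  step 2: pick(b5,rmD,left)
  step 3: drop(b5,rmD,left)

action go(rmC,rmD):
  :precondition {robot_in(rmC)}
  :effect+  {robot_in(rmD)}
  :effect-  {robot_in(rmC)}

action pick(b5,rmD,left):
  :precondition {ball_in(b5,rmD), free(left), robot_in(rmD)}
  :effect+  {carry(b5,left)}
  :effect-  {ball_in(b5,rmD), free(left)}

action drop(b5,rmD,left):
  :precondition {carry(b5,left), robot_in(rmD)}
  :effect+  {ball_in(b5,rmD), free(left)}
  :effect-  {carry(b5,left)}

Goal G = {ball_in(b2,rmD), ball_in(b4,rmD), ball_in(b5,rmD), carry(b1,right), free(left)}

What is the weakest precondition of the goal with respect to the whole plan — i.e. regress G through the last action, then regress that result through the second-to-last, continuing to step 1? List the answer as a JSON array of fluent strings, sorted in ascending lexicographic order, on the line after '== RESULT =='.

Work backward from the goal:
  through step 3 (drop(b5,rmD,left)): drop {ball_in(b5,rmD), free(left)}, keep {ball_in(b2,rmD), ball_in(b4,rmD), carry(b1,right)}, require {carry(b5,left), robot_in(rmD)}
    → {ball_in(b2,rmD), ball_in(b4,rmD), carry(b1,right), carry(b5,left), robot_in(rmD)}
  through step 2 (pick(b5,rmD,left)): drop {carry(b5,left)}, keep {ball_in(b2,rmD), ball_in(b4,rmD), carry(b1,right), robot_in(rmD)}, require {ball_in(b5,rmD), free(left), robot_in(rmD)}
    → {ball_in(b2,rmD), ball_in(b4,rmD), ball_in(b5,rmD), carry(b1,right), free(left), robot_in(rmD)}
  through step 1 (go(rmC,rmD)): drop {robot_in(rmD)}, keep {ball_in(b2,rmD), ball_in(b4,rmD), ball_in(b5,rmD), carry(b1,right), free(left)}, require {robot_in(rmC)}
    → {ball_in(b2,rmD), ball_in(b4,rmD), ball_in(b5,rmD), carry(b1,right), free(left), robot_in(rmC)}

== RESULT ==
["ball_in(b2,rmD)", "ball_in(b4,rmD)", "ball_in(b5,rmD)", "carry(b1,right)", "free(left)", "robot_in(rmC)"]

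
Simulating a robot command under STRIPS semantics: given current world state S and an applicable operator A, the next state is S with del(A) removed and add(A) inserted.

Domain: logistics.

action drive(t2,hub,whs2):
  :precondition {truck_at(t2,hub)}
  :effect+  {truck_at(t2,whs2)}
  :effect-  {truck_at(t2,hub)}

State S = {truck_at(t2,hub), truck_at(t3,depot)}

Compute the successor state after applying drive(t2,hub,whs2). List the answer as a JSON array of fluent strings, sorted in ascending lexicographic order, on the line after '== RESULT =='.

Progress:
  pre ⊆ S: {truck_at(t2,hub)} ⊆ S  — applicable
  S \ del = {truck_at(t3,depot)}
  ∪ add   = {truck_at(t2,whs2), truck_at(t3,depot)}

== RESULT ==
["truck_at(t2,whs2)", "truck_at(t3,depot)"]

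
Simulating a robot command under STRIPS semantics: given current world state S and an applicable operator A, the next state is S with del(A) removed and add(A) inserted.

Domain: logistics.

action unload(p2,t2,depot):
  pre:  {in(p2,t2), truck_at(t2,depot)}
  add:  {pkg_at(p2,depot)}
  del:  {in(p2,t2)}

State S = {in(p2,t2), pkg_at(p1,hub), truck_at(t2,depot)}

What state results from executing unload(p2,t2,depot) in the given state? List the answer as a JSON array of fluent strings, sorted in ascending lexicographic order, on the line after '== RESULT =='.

Compute (S \ del) ∪ add:
  pre ⊆ S: {in(p2,t2), truck_at(t2,depot)} ⊆ S  — applicable
  S \ del = {pkg_at(p1,hub), truck_at(t2,depot)}
  ∪ add   = {pkg_at(p1,hub), pkg_at(p2,depot), truck_at(t2,depot)}

== RESULT ==
["pkg_at(p1,hub)", "pkg_at(p2,depot)", "truck_at(t2,depot)"]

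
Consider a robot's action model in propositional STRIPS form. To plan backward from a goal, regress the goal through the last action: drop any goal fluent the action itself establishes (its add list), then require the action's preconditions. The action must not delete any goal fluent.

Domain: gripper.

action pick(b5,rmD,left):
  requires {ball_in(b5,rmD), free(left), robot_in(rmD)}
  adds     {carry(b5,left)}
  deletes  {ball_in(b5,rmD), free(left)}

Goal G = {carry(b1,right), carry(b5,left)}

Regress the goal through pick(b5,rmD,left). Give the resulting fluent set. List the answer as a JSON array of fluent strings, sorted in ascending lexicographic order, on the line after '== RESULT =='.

Compute (G \ add) ∪ pre:
  G ∩ del = {}  (empty — regression defined)
  G \ add = {carry(b1,right), carry(b5,left)} \ {carry(b5,left)} = {carry(b1,right)}
  ∪ pre   = {carry(b1,right)} ∪ {ball_in(b5,rmD), free(left), robot_in(rmD)}
          = {ball_in(b5,rmD), carry(b1,right), free(left), robot_in(rmD)}

== RESULT ==
["ball_in(b5,rmD)", "carry(b1,right)", "free(left)", "robot_in(rmD)"]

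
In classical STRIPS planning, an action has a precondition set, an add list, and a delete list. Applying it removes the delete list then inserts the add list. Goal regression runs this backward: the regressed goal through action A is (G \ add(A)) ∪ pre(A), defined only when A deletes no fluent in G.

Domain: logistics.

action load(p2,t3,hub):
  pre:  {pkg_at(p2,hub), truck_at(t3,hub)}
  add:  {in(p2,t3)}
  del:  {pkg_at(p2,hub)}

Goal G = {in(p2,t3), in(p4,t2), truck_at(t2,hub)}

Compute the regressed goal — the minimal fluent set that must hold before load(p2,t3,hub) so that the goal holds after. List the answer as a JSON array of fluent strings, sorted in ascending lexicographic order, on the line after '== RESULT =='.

Compute (G \ add) ∪ pre:
  G ∩ del = {}  (empty — regression defined)
  G \ add = {in(p2,t3), in(p4,t2), truck_at(t2,hub)} \ {in(p2,t3)} = {in(p4,t2), truck_at(t2,hub)}
  ∪ pre   = {in(p4,t2), truck_at(t2,hub)} ∪ {pkg_at(p2,hub), truck_at(t3,hub)}
          = {in(p4,t2), pkg_at(p2,hub), truck_at(t2,hub), truck_at(t3,hub)}

== RESULT ==
["in(p4,t2)", "pkg_at(p2,hub)", "truck_at(t2,hub)", "truck_at(t3,hub)"]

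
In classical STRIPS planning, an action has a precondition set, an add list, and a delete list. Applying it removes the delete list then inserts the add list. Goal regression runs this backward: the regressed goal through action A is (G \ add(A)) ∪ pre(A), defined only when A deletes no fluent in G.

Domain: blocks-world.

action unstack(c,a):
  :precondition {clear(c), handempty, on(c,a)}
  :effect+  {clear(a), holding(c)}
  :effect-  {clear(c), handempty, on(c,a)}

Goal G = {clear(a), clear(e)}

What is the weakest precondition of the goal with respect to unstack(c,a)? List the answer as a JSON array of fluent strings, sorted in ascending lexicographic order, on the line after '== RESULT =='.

Regress:
  G ∩ del = {}  (empty — regression defined)
  G \ add = {clear(a), clear(e)} \ {clear(a), holding(c)} = {clear(e)}
  ∪ pre   = {clear(e)} ∪ {clear(c), handempty, on(c,a)}
          = {clear(c), clear(e), handempty, on(c,a)}

== RESULT ==
["clear(c)", "clear(e)", "handempty", "on(c,a)"]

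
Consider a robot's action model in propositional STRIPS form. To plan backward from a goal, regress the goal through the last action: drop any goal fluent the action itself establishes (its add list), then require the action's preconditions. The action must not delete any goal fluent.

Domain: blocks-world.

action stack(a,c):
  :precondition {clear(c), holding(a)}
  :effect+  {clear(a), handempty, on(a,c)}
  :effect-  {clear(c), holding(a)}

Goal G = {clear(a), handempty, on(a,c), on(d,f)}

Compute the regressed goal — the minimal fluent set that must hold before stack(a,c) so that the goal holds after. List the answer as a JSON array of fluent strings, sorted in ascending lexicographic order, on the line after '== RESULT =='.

Compute (G \ add) ∪ pre:
  G ∩ del = {}  (empty — regression defined)
  G \ add = {clear(a), handempty, on(a,c), on(d,f)} \ {clear(a), handempty, on(a,c)} = {on(d,f)}
  ∪ pre   = {on(d,f)} ∪ {clear(c), holding(a)}
          = {clear(c), holding(a), on(d,f)}

== RESULT ==
["clear(c)", "holding(a)", "on(d,f)"]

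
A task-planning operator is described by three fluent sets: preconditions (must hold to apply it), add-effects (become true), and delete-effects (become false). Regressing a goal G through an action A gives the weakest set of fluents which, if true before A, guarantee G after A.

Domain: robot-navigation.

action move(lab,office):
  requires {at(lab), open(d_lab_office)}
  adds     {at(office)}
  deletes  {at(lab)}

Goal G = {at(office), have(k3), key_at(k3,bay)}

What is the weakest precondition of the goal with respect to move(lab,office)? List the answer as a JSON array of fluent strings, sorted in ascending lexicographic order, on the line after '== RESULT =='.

Compute (G \ add) ∪ pre:
  G ∩ del = {}  (empty — regression defined)
  G \ add = {at(office), have(k3), key_at(k3,bay)} \ {at(office)} = {have(k3), key_at(k3,bay)}
  ∪ pre   = {have(k3), key_at(k3,bay)} ∪ {at(lab), open(d_lab_office)}
          = {at(lab), have(k3), key_at(k3,bay), open(d_lab_office)}

== RESULT ==
["at(lab)", "have(k3)", "key_at(k3,bay)", "open(d_lab_office)"]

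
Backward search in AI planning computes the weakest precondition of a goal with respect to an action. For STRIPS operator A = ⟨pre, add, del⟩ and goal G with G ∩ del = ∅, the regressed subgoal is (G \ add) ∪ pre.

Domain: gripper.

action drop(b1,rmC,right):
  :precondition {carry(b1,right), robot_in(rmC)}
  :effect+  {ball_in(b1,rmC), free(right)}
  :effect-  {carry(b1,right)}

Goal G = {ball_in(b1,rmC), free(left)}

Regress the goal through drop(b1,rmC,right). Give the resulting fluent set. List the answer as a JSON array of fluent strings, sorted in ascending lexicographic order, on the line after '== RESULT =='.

Regress:
  G ∩ del = {}  (empty — regression defined)
  G \ add = {ball_in(b1,rmC), free(left)} \ {ball_in(b1,rmC), free(right)} = {free(left)}
  ∪ pre   = {free(left)} ∪ {carry(b1,right), robot_in(rmC)}
          = {carry(b1,right), free(left), robot_in(rmC)}

== RESULT ==
["carry(b1,right)", "free(left)", "robot_in(rmC)"]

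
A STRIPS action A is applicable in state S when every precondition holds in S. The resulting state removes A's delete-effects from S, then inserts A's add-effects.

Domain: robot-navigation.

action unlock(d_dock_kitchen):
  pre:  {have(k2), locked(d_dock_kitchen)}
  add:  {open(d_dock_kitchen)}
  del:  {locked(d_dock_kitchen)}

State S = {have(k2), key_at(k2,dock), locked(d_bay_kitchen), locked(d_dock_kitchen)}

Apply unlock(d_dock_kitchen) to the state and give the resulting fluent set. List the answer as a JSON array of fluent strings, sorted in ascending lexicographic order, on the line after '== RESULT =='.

Compute (S \ del) ∪ add:
  pre ⊆ S: {have(k2), locked(d_dock_kitchen)} ⊆ S  — applicable
  S \ del = {have(k2), key_at(k2,dock), locked(d_bay_kitchen)}
  ∪ add   = {have(k2), key_at(k2,dock), locked(d_bay_kitchen), open(d_dock_kitchen)}

== RESULT ==
["have(k2)", "key_at(k2,dock)", "locked(d_bay_kitchen)", "open(d_dock_kitchen)"]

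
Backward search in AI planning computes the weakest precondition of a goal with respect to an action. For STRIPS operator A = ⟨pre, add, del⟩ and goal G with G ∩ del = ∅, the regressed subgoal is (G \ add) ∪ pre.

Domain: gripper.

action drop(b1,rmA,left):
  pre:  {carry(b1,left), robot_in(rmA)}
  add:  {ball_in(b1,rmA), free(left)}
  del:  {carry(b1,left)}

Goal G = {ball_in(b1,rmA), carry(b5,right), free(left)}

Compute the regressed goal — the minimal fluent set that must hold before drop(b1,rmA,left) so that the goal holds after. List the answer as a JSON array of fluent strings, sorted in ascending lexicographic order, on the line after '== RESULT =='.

Regress:
  G ∩ del = {}  (empty — regression defined)
  G \ add = {ball_in(b1,rmA), carry(b5,right), free(left)} \ {ball_in(b1,rmA), free(left)} = {carry(b5,right)}
  ∪ pre   = {carry(b5,right)} ∪ {carry(b1,left), robot_in(rmA)}
          = {carry(b1,left), carry(b5,right), robot_in(rmA)}

== RESULT ==
["carry(b1,left)", "carry(b5,right)", "robot_in(rmA)"]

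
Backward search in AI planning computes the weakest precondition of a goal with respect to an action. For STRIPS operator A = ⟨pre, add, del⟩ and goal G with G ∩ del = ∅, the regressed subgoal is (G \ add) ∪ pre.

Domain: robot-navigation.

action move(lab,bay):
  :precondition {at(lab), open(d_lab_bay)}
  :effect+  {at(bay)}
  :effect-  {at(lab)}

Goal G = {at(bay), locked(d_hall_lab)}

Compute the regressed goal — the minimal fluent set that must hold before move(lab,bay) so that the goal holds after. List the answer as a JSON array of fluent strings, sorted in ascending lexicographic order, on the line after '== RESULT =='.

Compute (G \ add) ∪ pre:
  G ∩ del = {}  (empty — regression defined)
  G \ add = {at(bay), locked(d_hall_lab)} \ {at(bay)} = {locked(d_hall_lab)}
  ∪ pre   = {locked(d_hall_lab)} ∪ {at(lab), open(d_lab_bay)}
          = {at(lab), locked(d_hall_lab), open(d_lab_bay)}

== RESULT ==
["at(lab)", "locked(d_hall_lab)", "open(d_lab_bay)"]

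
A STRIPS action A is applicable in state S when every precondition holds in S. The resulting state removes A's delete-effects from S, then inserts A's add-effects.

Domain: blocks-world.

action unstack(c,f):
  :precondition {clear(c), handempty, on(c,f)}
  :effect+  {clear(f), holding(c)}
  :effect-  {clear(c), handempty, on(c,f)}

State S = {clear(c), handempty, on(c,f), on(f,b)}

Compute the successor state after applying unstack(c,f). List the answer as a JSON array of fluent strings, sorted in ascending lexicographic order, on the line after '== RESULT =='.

Compute (S \ del) ∪ add:
  pre ⊆ S: {clear(c), handempty, on(c,f)} ⊆ S  — applicable
  S \ del = {on(f,b)}
  ∪ add   = {clear(f), holding(c), on(f,b)}

== RESULT ==
["clear(f)", "holding(c)", "on(f,b)"]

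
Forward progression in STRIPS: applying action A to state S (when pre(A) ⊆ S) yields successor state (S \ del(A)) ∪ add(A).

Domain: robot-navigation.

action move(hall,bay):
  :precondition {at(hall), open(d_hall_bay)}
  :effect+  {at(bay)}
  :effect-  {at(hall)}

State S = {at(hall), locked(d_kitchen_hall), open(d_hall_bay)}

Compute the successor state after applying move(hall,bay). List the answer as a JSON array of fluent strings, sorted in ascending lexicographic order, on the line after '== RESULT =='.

Compute (S \ del) ∪ add:
  pre ⊆ S: {at(hall), open(d_hall_bay)} ⊆ S  — applicable
  S \ del = {locked(d_kitchen_hall), open(d_hall_bay)}
  ∪ add   = {at(bay), locked(d_kitchen_hall), open(d_hall_bay)}

== RESULT ==
["at(bay)", "locked(d_kitchen_hall)", "open(d_hall_bay)"]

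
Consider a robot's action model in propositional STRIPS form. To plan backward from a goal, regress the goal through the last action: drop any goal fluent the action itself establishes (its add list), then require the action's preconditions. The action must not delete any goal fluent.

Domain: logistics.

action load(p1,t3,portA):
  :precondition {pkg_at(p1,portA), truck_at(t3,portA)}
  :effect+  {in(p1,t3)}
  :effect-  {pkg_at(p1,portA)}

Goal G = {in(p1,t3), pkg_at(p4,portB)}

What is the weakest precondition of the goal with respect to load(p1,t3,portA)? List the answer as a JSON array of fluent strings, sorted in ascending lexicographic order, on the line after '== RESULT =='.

Compute (G \ add) ∪ pre:
  G ∩ del = {}  (empty — regression defined)
  G \ add = {in(p1,t3), pkg_at(p4,portB)} \ {in(p1,t3)} = {pkg_at(p4,portB)}
  ∪ pre   = {pkg_at(p4,portB)} ∪ {pkg_at(p1,portA), truck_at(t3,portA)}
          = {pkg_at(p1,portA), pkg_at(p4,portB), truck_at(t3,portA)}

== RESULT ==
["pkg_at(p1,portA)", "pkg_at(p4,portB)", "truck_at(t3,portA)"]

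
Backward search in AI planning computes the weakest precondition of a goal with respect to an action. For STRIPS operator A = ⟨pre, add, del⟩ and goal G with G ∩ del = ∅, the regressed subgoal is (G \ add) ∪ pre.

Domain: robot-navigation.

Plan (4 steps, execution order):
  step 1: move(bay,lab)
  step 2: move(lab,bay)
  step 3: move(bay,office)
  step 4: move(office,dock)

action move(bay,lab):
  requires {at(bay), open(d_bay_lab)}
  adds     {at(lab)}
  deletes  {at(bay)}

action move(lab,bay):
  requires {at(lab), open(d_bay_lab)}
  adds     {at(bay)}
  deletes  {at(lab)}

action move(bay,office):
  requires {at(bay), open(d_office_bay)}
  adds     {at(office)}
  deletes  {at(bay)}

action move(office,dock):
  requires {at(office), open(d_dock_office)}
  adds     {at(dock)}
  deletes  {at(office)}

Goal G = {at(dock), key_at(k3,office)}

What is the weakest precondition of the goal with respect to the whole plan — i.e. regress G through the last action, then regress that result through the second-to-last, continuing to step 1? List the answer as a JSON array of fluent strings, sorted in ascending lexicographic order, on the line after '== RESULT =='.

Regress step by step:
  through step 4 (move(office,dock)): drop {at(dock)}, keep {key_at(k3,office)}, require {at(office), open(d_dock_office)}
    → {at(office), key_at(k3,office), open(d_dock_office)}
  through step 3 (move(bay,office)): drop {at(office)}, keep {key_at(k3,office), open(d_dock_office)}, require {at(bay), open(d_office_bay)}
    → {at(bay), key_at(k3,office), open(d_dock_office), open(d_office_bay)}
  through step 2 (move(lab,bay)): drop {at(bay)}, keep {key_at(k3,office), open(d_dock_office), open(d_office_bay)}, require {at(lab), open(d_bay_lab)}
    → {at(lab), key_at(k3,office), open(d_bay_lab), open(d_dock_office), open(d_office_bay)}
  through step 1 (move(bay,lab)): drop {at(lab)}, keep {key_at(k3,office), open(d_bay_lab), open(d_dock_office), open(d_office_bay)}, require {at(bay), open(d_bay_lab)}
    → {at(bay), key_at(k3,office), open(d_bay_lab), open(d_dock_office), open(d_office_bay)}

== RESULT ==
["at(bay)", "key_at(k3,office)", "open(d_bay_lab)", "open(d_dock_office)", "open(d_office_bay)"]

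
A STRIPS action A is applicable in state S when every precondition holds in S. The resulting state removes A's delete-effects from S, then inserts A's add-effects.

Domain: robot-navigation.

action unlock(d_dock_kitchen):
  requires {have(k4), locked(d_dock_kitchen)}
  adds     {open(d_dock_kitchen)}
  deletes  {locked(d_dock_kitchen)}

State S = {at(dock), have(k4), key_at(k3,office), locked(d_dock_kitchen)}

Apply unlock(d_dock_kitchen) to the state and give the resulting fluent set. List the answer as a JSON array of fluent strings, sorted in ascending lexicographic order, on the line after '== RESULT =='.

Compute (S \ del) ∪ add:
  pre ⊆ S: {have(k4), locked(d_dock_kitchen)} ⊆ S  — applicable
  S \ del = {at(dock), have(k4), key_at(k3,office)}
  ∪ add   = {at(dock), have(k4), key_at(k3,office), open(d_dock_kitchen)}

== RESULT ==
["at(dock)", "have(k4)", "key_at(k3,office)", "open(d_dock_kitchen)"]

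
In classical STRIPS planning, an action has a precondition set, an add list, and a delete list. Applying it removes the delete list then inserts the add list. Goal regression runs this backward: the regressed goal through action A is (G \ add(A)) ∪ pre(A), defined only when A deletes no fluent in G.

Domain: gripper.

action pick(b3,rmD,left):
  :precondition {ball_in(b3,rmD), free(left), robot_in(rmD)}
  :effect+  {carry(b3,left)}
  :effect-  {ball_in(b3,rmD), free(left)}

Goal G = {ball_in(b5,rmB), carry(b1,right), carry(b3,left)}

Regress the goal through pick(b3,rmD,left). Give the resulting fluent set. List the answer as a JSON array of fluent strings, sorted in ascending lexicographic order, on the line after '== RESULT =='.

Regress:
  G ∩ del = {}  (empty — regression defined)
  G \ add = {ball_in(b5,rmB), carry(b1,right), carry(b3,left)} \ {carry(b3,left)} = {ball_in(b5,rmB), carry(b1,right)}
  ∪ pre   = {ball_in(b5,rmB), carry(b1,right)} ∪ {ball_in(b3,rmD), free(left), robot_in(rmD)}
          = {ball_in(b3,rmD), ball_in(b5,rmB), carry(b1,right), free(left), robot_in(rmD)}

== RESULT ==
["ball_in(b3,rmD)", "ball_in(b5,rmB)", "carry(b1,right)", "free(left)", "robot_in(rmD)"]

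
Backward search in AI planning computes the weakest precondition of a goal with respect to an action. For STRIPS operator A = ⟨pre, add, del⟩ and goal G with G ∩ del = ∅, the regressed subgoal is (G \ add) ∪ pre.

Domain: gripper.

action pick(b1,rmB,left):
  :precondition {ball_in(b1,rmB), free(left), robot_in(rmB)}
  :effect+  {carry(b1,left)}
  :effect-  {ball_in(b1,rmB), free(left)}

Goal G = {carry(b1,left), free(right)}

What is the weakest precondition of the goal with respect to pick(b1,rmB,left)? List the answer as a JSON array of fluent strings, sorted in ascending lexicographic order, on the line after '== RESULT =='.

Regress:
  G ∩ del = {}  (empty — regression defined)
  G \ add = {carry(b1,left), free(right)} \ {carry(b1,left)} = {free(right)}
  ∪ pre   = {free(right)} ∪ {ball_in(b1,rmB), free(left), robot_in(rmB)}
          = {ball_in(b1,rmB), free(left), free(right), robot_in(rmB)}

== RESULT ==
["ball_in(b1,rmB)", "free(left)", "free(right)", "robot_in(rmB)"]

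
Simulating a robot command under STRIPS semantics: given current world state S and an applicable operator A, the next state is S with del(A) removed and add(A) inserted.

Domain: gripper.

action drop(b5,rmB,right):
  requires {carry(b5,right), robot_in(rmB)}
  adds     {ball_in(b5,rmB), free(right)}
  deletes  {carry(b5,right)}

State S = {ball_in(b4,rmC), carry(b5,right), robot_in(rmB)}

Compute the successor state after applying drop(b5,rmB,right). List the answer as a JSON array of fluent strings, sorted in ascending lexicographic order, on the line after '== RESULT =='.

Progress:
  pre ⊆ S: {carry(b5,right), robot_in(rmB)} ⊆ S  — applicable
  S \ del = {ball_in(b4,rmC), robot_in(rmB)}
  ∪ add   = {ball_in(b4,rmC), ball_in(b5,rmB), free(right), robot_in(rmB)}

== RESULT ==
["ball_in(b4,rmC)", "ball_in(b5,rmB)", "free(right)", "robot_in(rmB)"]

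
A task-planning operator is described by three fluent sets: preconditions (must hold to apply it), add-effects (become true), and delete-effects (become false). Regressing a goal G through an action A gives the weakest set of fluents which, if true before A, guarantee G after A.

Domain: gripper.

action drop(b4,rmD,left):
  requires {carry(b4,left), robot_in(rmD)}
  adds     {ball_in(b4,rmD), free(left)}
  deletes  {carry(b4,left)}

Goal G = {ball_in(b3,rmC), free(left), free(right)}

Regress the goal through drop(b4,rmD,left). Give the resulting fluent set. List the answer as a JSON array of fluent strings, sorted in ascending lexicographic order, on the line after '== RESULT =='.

Compute (G \ add) ∪ pre:
  G ∩ del = {}  (empty — regression defined)
  G \ add = {ball_in(b3,rmC), free(left), free(right)} \ {ball_in(b4,rmD), free(left)} = {ball_in(b3,rmC), free(right)}
  ∪ pre   = {ball_in(b3,rmC), free(right)} ∪ {carry(b4,left), robot_in(rmD)}
          = {ball_in(b3,rmC), carry(b4,left), free(right), robot_in(rmD)}

== RESULT ==
["ball_in(b3,rmC)", "carry(b4,left)", "free(right)", "robot_in(rmD)"]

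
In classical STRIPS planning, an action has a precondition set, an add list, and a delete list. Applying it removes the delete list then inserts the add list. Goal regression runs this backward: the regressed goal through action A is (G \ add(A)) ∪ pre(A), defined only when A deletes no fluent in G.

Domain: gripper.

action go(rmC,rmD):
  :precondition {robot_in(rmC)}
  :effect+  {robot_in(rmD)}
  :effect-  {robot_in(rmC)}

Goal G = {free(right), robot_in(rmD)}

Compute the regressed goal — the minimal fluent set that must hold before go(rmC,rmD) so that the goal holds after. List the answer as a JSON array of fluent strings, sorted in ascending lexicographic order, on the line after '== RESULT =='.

Regress:
  G ∩ del = {}  (empty — regression defined)
  G \ add = {free(right), robot_in(rmD)} \ {robot_in(rmD)} = {free(right)}
  ∪ pre   = {free(right)} ∪ {robot_in(rmC)}
          = {free(right), robot_in(rmC)}

== RESULT ==
["free(right)", "robot_in(rmC)"]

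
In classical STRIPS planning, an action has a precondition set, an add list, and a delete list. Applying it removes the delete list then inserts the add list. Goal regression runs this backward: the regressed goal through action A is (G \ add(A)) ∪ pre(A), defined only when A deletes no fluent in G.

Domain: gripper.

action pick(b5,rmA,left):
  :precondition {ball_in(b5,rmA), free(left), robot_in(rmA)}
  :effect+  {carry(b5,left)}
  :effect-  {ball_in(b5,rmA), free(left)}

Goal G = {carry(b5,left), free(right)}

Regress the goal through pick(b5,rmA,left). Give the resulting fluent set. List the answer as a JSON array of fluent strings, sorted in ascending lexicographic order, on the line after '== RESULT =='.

Compute (G \ add) ∪ pre:
  G ∩ del = {}  (empty — regression defined)
  G \ add = {carry(b5,left), free(right)} \ {carry(b5,left)} = {free(right)}
  ∪ pre   = {free(right)} ∪ {ball_in(b5,rmA), free(left), robot_in(rmA)}
          = {ball_in(b5,rmA), free(left), free(right), robot_in(rmA)}

== RESULT ==
["ball_in(b5,rmA)", "free(left)", "free(right)", "robot_in(rmA)"]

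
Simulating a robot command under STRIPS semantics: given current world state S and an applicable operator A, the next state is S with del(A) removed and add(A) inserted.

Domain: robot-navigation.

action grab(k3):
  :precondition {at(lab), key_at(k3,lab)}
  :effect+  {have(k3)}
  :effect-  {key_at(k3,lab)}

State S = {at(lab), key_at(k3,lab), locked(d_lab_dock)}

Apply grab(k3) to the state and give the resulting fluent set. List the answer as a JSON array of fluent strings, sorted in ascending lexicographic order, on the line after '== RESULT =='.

Progress:
  pre ⊆ S: {at(lab), key_at(k3,lab)} ⊆ S  — applicable
  S \ del = {at(lab), locked(d_lab_dock)}
  ∪ add   = {at(lab), have(k3), locked(d_lab_dock)}

== RESULT ==
["at(lab)", "have(k3)", "locked(d_lab_dock)"]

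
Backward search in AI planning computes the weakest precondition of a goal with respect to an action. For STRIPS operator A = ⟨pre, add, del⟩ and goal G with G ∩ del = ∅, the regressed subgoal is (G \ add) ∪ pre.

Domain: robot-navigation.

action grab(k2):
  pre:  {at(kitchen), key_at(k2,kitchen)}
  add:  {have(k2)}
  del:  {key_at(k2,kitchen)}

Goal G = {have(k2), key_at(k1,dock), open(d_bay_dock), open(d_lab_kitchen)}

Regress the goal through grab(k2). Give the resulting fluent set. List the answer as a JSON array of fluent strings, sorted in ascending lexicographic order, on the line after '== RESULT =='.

Regress:
  G ∩ del = {}  (empty — regression defined)
  G \ add = {have(k2), key_at(k1,dock), open(d_bay_dock), open(d_lab_kitchen)} \ {have(k2)} = {key_at(k1,dock), open(d_bay_dock), open(d_lab_kitchen)}
  ∪ pre   = {key_at(k1,dock), open(d_bay_dock), open(d_lab_kitchen)} ∪ {at(kitchen), key_at(k2,kitchen)}
          = {at(kitchen), key_at(k1,dock), key_at(k2,kitchen), open(d_bay_dock), open(d_lab_kitchen)}

== RESULT ==
["at(kitchen)", "key_at(k1,dock)", "key_at(k2,kitchen)", "open(d_bay_dock)", "open(d_lab_kitchen)"]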